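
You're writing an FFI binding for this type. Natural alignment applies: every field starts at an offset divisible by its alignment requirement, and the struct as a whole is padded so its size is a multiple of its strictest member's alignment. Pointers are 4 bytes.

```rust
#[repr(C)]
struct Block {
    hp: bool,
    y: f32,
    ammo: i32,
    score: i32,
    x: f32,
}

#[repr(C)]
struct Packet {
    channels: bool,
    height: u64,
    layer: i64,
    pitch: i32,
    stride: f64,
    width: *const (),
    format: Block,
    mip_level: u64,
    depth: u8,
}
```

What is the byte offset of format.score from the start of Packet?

56

Block: @0: hp [1B, align 1] → 1; +3 pad (align 4); @4: y [4B, align 4] → 8; @8: ammo [4B, align 4] → 12; @12: score [4B, align 4] → 16; @16: x [4B, align 4] → 20; size 20, align 4
@0: channels [1B, align 1] → 1
+7 pad (align 8)
@8: height [8B, align 8] → 16
@16: layer [8B, align 8] → 24
@24: pitch [4B, align 4] → 28
+4 pad (align 8)
@32: stride [8B, align 8] → 40
@40: width [4B, align 4] → 44
@44: format [20B, align 4] → 64
within Block: score at 12
44 + 12 = 56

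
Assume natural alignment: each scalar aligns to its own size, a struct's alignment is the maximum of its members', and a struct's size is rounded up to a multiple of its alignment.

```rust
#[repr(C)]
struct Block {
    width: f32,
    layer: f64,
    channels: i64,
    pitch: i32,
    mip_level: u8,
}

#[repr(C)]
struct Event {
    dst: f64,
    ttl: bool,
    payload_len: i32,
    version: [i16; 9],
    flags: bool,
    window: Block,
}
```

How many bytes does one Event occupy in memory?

72 bytes

Block: width at 0 (size 4, align 4) → ends 4; pad 4 to align 8 for layer; layer at 8 (size 8, align 8) → ends 16; channels at 16 (size 8, align 8) → ends 24; pitch at 24 (size 4, align 4) → ends 28; mip_level at 28 (size 1, align 1) → ends 29; tail pad 3 to reach multiple of 8; total 32 bytes, alignment 8
dst at 0 (size 8, align 8) → ends 8
ttl at 8 (size 1, align 1) → ends 9
pad 3 to align 4 for payload_len
payload_len at 12 (size 4, align 4) → ends 16
version at 16 (size 18, align 2) → ends 34
flags at 34 (size 1, align 1) → ends 35
pad 5 to align 8 for window
window at 40 (size 32, align 8) → ends 72
total 72 bytes, alignment 8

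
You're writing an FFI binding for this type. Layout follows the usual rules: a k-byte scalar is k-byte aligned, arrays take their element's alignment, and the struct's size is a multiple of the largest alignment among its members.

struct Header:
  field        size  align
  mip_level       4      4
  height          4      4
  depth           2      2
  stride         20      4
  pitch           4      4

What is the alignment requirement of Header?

4

member alignments: mip_level=4, height=4, depth=2, stride=4, pitch=4
max = 4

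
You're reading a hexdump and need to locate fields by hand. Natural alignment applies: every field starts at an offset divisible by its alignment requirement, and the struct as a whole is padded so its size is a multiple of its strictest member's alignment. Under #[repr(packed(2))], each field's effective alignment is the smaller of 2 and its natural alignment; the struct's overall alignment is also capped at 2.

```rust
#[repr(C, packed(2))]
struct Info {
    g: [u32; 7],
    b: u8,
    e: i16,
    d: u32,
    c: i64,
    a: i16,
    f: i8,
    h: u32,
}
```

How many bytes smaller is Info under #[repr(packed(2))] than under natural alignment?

natural layout:
  g at 0 (size 28, align 4) → ends 28
  b at 28 (size 1, align 1) → ends 29
  pad 1 to align 2 for e
  e at 30 (size 2, align 2) → ends 32
  d at 32 (size 4, align 4) → ends 36
  pad 4 to align 8 for c
  c at 40 (size 8, align 8) → ends 48
  a at 48 (size 2, align 2) → ends 50
  f at 50 (size 1, align 1) → ends 51
  pad 1 to align 4 for h
  h at 52 (size 4, align 4) → ends 56
  total 56 bytes, alignment 8
packed(2) layout:
  g at 0 (size 28, align 2) → ends 28
  b at 28 (size 1, align 1) → ends 29
  pad 1 to align 2 for e
  e at 30 (size 2, align 2) → ends 32
  d at 32 (size 4, align 2) → ends 36
  c at 36 (size 8, align 2) → ends 44
  a at 44 (size 2, align 2) → ends 46
  f at 46 (size 1, align 1) → ends 47
  pad 1 to align 2 for h
  h at 48 (size 4, align 2) → ends 52
  total 52 bytes, alignment 2
56 − 52 = 4

4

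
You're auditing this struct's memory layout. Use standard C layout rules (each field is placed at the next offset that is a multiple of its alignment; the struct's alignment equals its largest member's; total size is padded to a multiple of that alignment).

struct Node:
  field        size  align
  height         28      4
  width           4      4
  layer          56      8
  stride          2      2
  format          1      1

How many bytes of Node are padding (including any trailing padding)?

5

0..28  height  (28B, 4-aligned)
28..32  width  (4B, 4-aligned)
32..88  layer  (56B, 8-aligned)
88..90  stride  (2B, 2-aligned)
90..91  format  (1B, 1-aligned)
91..96  -- tail padding (5B)
sizeof = 96, alignof = 8
data bytes 91, size 96 → padding 5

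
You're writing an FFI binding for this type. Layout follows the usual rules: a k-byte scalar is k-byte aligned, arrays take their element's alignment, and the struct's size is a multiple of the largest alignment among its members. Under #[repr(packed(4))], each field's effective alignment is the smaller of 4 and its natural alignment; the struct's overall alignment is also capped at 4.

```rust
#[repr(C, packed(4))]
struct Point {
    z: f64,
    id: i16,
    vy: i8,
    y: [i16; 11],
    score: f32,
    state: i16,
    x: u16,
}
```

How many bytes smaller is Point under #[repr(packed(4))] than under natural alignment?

4

natural layout:
  @0: z [8B, align 8] → 8
  @8: id [2B, align 2] → 10
  @10: vy [1B, align 1] → 11
  +1 pad (align 2)
  @12: y [22B, align 2] → 34
  +2 pad (align 4)
  @36: score [4B, align 4] → 40
  @40: state [2B, align 2] → 42
  @42: x [2B, align 2] → 44
  +4 tail pad (align 8)
  size 48, align 8
packed(4) layout:
  @0: z [8B, align 4] → 8
  @8: id [2B, align 2] → 10
  @10: vy [1B, align 1] → 11
  +1 pad (align 2)
  @12: y [22B, align 2] → 34
  +2 pad (align 4)
  @36: score [4B, align 4] → 40
  @40: state [2B, align 2] → 42
  @42: x [2B, align 2] → 44
  size 44, align 4
48 − 44 = 4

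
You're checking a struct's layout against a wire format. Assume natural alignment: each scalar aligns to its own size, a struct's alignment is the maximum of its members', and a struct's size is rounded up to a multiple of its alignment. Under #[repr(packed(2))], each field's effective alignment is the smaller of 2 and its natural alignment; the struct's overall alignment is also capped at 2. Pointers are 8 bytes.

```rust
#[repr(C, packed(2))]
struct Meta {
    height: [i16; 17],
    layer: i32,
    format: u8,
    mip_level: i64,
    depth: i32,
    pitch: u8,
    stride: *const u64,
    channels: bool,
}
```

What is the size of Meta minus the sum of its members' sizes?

3

@0: height [34B, align 2] → 34
@34: layer [4B, align 2] → 38
@38: format [1B, align 1] → 39
+1 pad (align 2)
@40: mip_level [8B, align 2] → 48
@48: depth [4B, align 2] → 52
@52: pitch [1B, align 1] → 53
+1 pad (align 2)
@54: stride [8B, align 2] → 62
@62: channels [1B, align 1] → 63
+1 tail pad (align 2)
size 64, align 2
data bytes 61, size 64 → padding 3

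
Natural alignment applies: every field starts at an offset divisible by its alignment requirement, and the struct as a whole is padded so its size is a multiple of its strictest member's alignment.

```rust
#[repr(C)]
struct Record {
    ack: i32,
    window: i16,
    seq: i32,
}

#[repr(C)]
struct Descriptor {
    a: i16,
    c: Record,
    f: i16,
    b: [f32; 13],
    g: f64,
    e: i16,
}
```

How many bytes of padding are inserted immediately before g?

0

Record: @0: ack [4B, align 4] → 4; @4: window [2B, align 2] → 6; +2 pad (align 4); @8: seq [4B, align 4] → 12; size 12, align 4
@0: a [2B, align 2] → 2
+2 pad (align 4)
@4: c [12B, align 4] → 16
@16: f [2B, align 2] → 18
+2 pad (align 4)
@20: b [52B, align 4] → 72
@72: g [8B, align 8] → 80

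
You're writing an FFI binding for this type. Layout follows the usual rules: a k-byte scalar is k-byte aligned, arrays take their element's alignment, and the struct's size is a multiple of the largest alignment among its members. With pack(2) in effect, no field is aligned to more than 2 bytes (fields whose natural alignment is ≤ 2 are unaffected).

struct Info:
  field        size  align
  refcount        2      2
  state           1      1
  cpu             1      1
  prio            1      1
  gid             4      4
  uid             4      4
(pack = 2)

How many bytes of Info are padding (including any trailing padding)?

1

refcount at 0 (size 2, align 2) → ends 2
state at 2 (size 1, align 1) → ends 3
cpu at 3 (size 1, align 1) → ends 4
prio at 4 (size 1, align 1) → ends 5
pad 1 to align 2 for gid
gid at 6 (size 4, align 2) → ends 10
uid at 10 (size 4, align 2) → ends 14
total 14 bytes, alignment 2
data bytes 13, size 14 → padding 1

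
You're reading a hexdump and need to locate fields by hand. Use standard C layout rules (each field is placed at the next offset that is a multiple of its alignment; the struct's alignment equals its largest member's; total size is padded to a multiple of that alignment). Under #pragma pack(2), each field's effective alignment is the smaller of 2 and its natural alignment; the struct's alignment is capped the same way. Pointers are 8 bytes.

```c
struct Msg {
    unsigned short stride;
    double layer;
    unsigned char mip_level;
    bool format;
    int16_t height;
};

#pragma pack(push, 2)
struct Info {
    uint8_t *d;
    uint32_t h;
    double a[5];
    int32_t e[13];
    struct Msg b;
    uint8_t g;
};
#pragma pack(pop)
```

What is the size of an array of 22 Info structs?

2860

Msg: 0..2  stride  (2B, 2-aligned); 2..8  -- padding (6B); 8..16  layer  (8B, 8-aligned); 16..17  mip_level  (1B, 1-aligned); 17..18  format  (1B, 1-aligned); 18..20  height  (2B, 2-aligned); 20..24  -- tail padding (4B); sizeof = 24, alignof = 8
0..8  d  (8B, 2-aligned)
8..12  h  (4B, 2-aligned)
12..52  a  (40B, 2-aligned)
52..104  e  (52B, 2-aligned)
104..128  b  (24B, 2-aligned)
128..129  g  (1B, 1-aligned)
129..130  -- tail padding (1B)
sizeof = 130, alignof = 2
array of 22: 22 × 130 = 2860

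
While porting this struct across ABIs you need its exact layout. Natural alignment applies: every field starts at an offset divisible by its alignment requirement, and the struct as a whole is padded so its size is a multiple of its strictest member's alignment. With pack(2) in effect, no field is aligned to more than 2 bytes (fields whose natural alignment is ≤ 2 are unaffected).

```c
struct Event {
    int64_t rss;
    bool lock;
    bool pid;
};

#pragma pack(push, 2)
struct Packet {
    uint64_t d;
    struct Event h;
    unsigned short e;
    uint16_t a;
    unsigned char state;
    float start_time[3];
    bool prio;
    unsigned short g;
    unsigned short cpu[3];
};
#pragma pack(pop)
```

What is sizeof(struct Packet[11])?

Event: rss at 0 (size 8, align 8) → ends 8; lock at 8 (size 1, align 1) → ends 9; pid at 9 (size 1, align 1) → ends 10; tail pad 6 to reach multiple of 8; total 16 bytes, alignment 8
d at 0 (size 8, align 2) → ends 8
h at 8 (size 16, align 2) → ends 24
e at 24 (size 2, align 2) → ends 26
a at 26 (size 2, align 2) → ends 28
state at 28 (size 1, align 1) → ends 29
pad 1 to align 2 for start_time
start_time at 30 (size 12, align 2) → ends 42
prio at 42 (size 1, align 1) → ends 43
pad 1 to align 2 for g
g at 44 (size 2, align 2) → ends 46
cpu at 46 (size 6, align 2) → ends 52
total 52 bytes, alignment 2
array of 11: 11 × 52 = 572

572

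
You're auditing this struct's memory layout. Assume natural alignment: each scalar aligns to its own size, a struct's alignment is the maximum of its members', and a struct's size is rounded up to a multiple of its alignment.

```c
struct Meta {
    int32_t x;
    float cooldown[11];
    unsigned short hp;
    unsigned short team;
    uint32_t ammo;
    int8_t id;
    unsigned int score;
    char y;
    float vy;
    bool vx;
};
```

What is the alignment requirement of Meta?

4

member alignments: x=4, cooldown=4, hp=2, team=2, ammo=4, id=1, score=4, y=1, vy=4, vx=1
max = 4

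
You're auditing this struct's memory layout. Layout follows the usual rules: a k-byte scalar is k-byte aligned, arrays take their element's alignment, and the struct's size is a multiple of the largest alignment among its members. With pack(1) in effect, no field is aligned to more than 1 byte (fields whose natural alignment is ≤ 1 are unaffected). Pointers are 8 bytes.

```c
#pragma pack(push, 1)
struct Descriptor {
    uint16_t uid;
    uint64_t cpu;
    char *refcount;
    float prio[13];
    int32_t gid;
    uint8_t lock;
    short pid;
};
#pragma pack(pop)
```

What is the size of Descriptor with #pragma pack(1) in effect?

0..2  uid  (2B, 1-aligned)
2..10  cpu  (8B, 1-aligned)
10..18  refcount  (8B, 1-aligned)
18..70  prio  (52B, 1-aligned)
70..74  gid  (4B, 1-aligned)
74..75  lock  (1B, 1-aligned)
75..77  pid  (2B, 1-aligned)
sizeof = 77, alignof = 1

77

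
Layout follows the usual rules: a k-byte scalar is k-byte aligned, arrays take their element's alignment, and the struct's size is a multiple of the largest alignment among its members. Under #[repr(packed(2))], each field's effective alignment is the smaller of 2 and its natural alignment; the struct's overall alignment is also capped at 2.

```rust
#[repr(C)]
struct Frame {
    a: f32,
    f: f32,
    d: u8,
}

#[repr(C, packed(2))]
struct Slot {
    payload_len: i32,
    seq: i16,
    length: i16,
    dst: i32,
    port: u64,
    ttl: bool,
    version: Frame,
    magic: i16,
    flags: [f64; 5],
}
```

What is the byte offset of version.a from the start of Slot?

22

Frame: @0: a [4B, align 4] → 4; @4: f [4B, align 4] → 8; @8: d [1B, align 1] → 9; +3 tail pad (align 4); size 12, align 4
@0: payload_len [4B, align 2] → 4
@4: seq [2B, align 2] → 6
@6: length [2B, align 2] → 8
@8: dst [4B, align 2] → 12
@12: port [8B, align 2] → 20
@20: ttl [1B, align 1] → 21
+1 pad (align 2)
@22: version [12B, align 2] → 34
within Frame: a at 0
22 + 0 = 22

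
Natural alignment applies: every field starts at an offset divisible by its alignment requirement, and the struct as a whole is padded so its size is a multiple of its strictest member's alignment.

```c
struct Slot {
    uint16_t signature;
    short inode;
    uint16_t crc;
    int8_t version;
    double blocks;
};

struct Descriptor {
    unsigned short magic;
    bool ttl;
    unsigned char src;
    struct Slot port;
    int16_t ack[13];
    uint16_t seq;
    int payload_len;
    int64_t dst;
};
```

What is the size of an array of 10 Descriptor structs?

Slot: 0..2  signature  (2B, 2-aligned); 2..4  inode  (2B, 2-aligned); 4..6  crc  (2B, 2-aligned); 6..7  version  (1B, 1-aligned); 7..8  -- padding (1B); 8..16  blocks  (8B, 8-aligned); sizeof = 16, alignof = 8
0..2  magic  (2B, 2-aligned)
2..3  ttl  (1B, 1-aligned)
3..4  src  (1B, 1-aligned)
4..8  -- padding (4B)
8..24  port  (16B, 8-aligned)
24..50  ack  (26B, 2-aligned)
50..52  seq  (2B, 2-aligned)
52..56  payload_len  (4B, 4-aligned)
56..64  dst  (8B, 8-aligned)
sizeof = 64, alignof = 8
array of 10: 10 × 64 = 640

640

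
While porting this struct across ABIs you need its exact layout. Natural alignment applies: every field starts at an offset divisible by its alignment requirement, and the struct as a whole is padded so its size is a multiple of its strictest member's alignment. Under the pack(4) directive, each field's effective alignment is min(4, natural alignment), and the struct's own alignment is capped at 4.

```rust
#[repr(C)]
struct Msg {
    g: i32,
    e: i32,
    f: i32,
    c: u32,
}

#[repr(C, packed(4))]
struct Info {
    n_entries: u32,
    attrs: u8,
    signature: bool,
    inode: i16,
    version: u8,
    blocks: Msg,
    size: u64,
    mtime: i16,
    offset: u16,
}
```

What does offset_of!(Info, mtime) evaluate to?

36

Msg: 0..4  g  (4B, 4-aligned); 4..8  e  (4B, 4-aligned); 8..12  f  (4B, 4-aligned); 12..16  c  (4B, 4-aligned); sizeof = 16, alignof = 4
0..4  n_entries  (4B, 4-aligned)
4..5  attrs  (1B, 1-aligned)
5..6  signature  (1B, 1-aligned)
6..8  inode  (2B, 2-aligned)
8..9  version  (1B, 1-aligned)
9..12  -- padding (3B)
12..28  blocks  (16B, 4-aligned)
28..36  size  (8B, 4-aligned)
36..38  mtime  (2B, 2-aligned)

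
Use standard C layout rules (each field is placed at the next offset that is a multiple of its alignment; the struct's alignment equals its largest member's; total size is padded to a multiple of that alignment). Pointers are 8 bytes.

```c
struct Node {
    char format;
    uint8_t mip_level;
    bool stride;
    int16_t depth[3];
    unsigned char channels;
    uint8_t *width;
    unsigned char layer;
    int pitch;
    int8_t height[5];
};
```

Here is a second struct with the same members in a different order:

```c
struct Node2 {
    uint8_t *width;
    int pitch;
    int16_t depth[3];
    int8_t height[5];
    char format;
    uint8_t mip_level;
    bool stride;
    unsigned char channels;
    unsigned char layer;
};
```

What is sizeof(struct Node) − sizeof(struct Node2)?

8

@0: format [1B, align 1] → 1
@1: mip_level [1B, align 1] → 2
@2: stride [1B, align 1] → 3
+1 pad (align 2)
@4: depth [6B, align 2] → 10
@10: channels [1B, align 1] → 11
+5 pad (align 8)
@16: width [8B, align 8] → 24
@24: layer [1B, align 1] → 25
+3 pad (align 4)
@28: pitch [4B, align 4] → 32
@32: height [5B, align 1] → 37
+3 tail pad (align 8)
size 40, align 8
— Node2 —
@0: width [8B, align 8] → 8
@8: pitch [4B, align 4] → 12
@12: depth [6B, align 2] → 18
@18: height [5B, align 1] → 23
@23: format [1B, align 1] → 24
@24: mip_level [1B, align 1] → 25
@25: stride [1B, align 1] → 26
@26: channels [1B, align 1] → 27
@27: layer [1B, align 1] → 28
+4 tail pad (align 8)
size 32, align 8
40 − 32 = 8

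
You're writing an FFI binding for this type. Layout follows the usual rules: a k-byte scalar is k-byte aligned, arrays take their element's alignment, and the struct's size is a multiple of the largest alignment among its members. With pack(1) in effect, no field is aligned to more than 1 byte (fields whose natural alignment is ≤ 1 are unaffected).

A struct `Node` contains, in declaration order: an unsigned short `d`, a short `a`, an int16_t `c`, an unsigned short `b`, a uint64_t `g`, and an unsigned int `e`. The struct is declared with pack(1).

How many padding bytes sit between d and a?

0

0..2  d  (2B, 1-aligned)
2..4  a  (2B, 1-aligned)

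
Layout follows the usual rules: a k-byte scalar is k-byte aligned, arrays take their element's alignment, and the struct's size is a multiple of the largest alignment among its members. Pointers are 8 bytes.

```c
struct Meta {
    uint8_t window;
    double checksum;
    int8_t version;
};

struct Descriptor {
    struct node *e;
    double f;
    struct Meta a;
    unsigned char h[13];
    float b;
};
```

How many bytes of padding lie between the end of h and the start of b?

3

Meta: @0: window [1B, align 1] → 1; +7 pad (align 8); @8: checksum [8B, align 8] → 16; @16: version [1B, align 1] → 17; +7 tail pad (align 8); size 24, align 8
@0: e [8B, align 8] → 8
@8: f [8B, align 8] → 16
@16: a [24B, align 8] → 40
@40: h [13B, align 1] → 53
+3 pad (align 4)
@56: b [4B, align 4] → 60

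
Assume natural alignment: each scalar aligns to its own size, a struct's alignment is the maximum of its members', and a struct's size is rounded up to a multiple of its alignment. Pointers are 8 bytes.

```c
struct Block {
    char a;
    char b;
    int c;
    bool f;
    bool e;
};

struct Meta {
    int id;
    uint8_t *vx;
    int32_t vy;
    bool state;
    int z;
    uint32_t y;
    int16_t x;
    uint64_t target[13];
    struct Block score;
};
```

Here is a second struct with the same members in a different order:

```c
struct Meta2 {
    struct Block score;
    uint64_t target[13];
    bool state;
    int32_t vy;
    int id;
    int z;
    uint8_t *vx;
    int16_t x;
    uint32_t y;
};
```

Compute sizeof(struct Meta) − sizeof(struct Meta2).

8

Block: @0: a [1B, align 1] → 1; @1: b [1B, align 1] → 2; +2 pad (align 4); @4: c [4B, align 4] → 8; @8: f [1B, align 1] → 9; @9: e [1B, align 1] → 10; +2 tail pad (align 4); size 12, align 4
@0: id [4B, align 4] → 4
+4 pad (align 8)
@8: vx [8B, align 8] → 16
@16: vy [4B, align 4] → 20
@20: state [1B, align 1] → 21
+3 pad (align 4)
@24: z [4B, align 4] → 28
@28: y [4B, align 4] → 32
@32: x [2B, align 2] → 34
+6 pad (align 8)
@40: target [104B, align 8] → 144
@144: score [12B, align 4] → 156
+4 tail pad (align 8)
size 160, align 8
— Meta2 —
@0: score [12B, align 4] → 12
+4 pad (align 8)
@16: target [104B, align 8] → 120
@120: state [1B, align 1] → 121
+3 pad (align 4)
@124: vy [4B, align 4] → 128
@128: id [4B, align 4] → 132
@132: z [4B, align 4] → 136
@136: vx [8B, align 8] → 144
@144: x [2B, align 2] → 146
+2 pad (align 4)
@148: y [4B, align 4] → 152
size 152, align 8
160 − 152 = 8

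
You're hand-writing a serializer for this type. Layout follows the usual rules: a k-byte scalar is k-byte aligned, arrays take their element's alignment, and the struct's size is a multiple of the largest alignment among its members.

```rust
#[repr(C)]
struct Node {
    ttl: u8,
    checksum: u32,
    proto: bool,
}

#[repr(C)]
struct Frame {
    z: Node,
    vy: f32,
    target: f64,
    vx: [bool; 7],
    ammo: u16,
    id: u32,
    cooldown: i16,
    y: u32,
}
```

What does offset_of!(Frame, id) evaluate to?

36

Node: ttl at 0 (size 1, align 1) → ends 1; pad 3 to align 4 for checksum; checksum at 4 (size 4, align 4) → ends 8; proto at 8 (size 1, align 1) → ends 9; tail pad 3 to reach multiple of 4; total 12 bytes, alignment 4
z at 0 (size 12, align 4) → ends 12
vy at 12 (size 4, align 4) → ends 16
target at 16 (size 8, align 8) → ends 24
vx at 24 (size 7, align 1) → ends 31
pad 1 to align 2 for ammo
ammo at 32 (size 2, align 2) → ends 34
pad 2 to align 4 for id
id at 36 (size 4, align 4) → ends 40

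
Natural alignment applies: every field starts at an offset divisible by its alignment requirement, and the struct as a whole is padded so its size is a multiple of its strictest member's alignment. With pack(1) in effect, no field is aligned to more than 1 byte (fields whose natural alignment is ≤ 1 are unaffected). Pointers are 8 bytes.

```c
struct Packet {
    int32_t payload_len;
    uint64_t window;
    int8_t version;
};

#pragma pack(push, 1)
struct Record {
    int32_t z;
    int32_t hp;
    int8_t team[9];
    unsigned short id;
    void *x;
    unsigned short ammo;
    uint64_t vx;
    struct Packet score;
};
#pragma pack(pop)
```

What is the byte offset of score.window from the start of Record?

45

Packet: 0..4  payload_len  (4B, 4-aligned); 4..8  -- padding (4B); 8..16  window  (8B, 8-aligned); 16..17  version  (1B, 1-aligned); 17..24  -- tail padding (7B); sizeof = 24, alignof = 8
0..4  z  (4B, 1-aligned)
4..8  hp  (4B, 1-aligned)
8..17  team  (9B, 1-aligned)
17..19  id  (2B, 1-aligned)
19..27  x  (8B, 1-aligned)
27..29  ammo  (2B, 1-aligned)
29..37  vx  (8B, 1-aligned)
37..61  score  (24B, 1-aligned)
within Packet: window at 8
37 + 8 = 45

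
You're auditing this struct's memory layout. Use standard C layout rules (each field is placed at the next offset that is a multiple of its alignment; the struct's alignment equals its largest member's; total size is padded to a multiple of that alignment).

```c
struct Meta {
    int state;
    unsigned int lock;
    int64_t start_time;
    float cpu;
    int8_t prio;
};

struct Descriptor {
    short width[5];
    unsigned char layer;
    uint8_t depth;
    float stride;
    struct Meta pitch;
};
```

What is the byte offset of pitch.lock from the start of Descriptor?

20

Meta: @0: state [4B, align 4] → 4; @4: lock [4B, align 4] → 8; @8: start_time [8B, align 8] → 16; @16: cpu [4B, align 4] → 20; @20: prio [1B, align 1] → 21; +3 tail pad (align 8); size 24, align 8
@0: width [10B, align 2] → 10
@10: layer [1B, align 1] → 11
@11: depth [1B, align 1] → 12
@12: stride [4B, align 4] → 16
@16: pitch [24B, align 8] → 40
within Meta: lock at 4
16 + 4 = 20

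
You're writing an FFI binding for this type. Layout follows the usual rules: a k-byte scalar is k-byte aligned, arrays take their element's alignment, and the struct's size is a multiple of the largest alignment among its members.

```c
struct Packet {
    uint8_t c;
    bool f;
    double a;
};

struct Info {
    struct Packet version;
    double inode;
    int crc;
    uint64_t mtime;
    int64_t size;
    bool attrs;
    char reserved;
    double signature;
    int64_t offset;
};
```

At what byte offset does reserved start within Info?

49

Packet: 0..1  c  (1B, 1-aligned); 1..2  f  (1B, 1-aligned); 2..8  -- padding (6B); 8..16  a  (8B, 8-aligned); sizeof = 16, alignof = 8
0..16  version  (16B, 8-aligned)
16..24  inode  (8B, 8-aligned)
24..28  crc  (4B, 4-aligned)
28..32  -- padding (4B)
32..40  mtime  (8B, 8-aligned)
40..48  size  (8B, 8-aligned)
48..49  attrs  (1B, 1-aligned)
49..50  reserved  (1B, 1-aligned)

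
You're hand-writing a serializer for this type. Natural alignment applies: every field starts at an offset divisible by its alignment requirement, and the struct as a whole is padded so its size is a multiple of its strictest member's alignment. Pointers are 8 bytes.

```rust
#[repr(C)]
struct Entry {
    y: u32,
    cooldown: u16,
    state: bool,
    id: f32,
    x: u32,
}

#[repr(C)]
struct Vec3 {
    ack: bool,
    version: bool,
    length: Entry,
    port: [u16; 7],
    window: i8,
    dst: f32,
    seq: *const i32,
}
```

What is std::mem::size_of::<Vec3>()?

48 bytes

Entry: @0: y [4B, align 4] → 4; @4: cooldown [2B, align 2] → 6; @6: state [1B, align 1] → 7; +1 pad (align 4); @8: id [4B, align 4] → 12; @12: x [4B, align 4] → 16; size 16, align 4
@0: ack [1B, align 1] → 1
@1: version [1B, align 1] → 2
+2 pad (align 4)
@4: length [16B, align 4] → 20
@20: port [14B, align 2] → 34
@34: window [1B, align 1] → 35
+1 pad (align 4)
@36: dst [4B, align 4] → 40
@40: seq [8B, align 8] → 48
size 48, align 8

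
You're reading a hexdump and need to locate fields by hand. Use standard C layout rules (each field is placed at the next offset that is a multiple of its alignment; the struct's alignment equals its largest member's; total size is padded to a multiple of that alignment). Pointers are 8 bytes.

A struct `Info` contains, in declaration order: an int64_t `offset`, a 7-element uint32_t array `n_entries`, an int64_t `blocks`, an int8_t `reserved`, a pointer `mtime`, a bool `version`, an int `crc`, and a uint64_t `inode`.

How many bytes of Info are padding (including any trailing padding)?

14

offset at 0 (size 8, align 8) → ends 8
n_entries at 8 (size 28, align 4) → ends 36
pad 4 to align 8 for blocks
blocks at 40 (size 8, align 8) → ends 48
reserved at 48 (size 1, align 1) → ends 49
pad 7 to align 8 for mtime
mtime at 56 (size 8, align 8) → ends 64
version at 64 (size 1, align 1) → ends 65
pad 3 to align 4 for crc
crc at 68 (size 4, align 4) → ends 72
inode at 72 (size 8, align 8) → ends 80
total 80 bytes, alignment 8
data bytes 66, size 80 → padding 14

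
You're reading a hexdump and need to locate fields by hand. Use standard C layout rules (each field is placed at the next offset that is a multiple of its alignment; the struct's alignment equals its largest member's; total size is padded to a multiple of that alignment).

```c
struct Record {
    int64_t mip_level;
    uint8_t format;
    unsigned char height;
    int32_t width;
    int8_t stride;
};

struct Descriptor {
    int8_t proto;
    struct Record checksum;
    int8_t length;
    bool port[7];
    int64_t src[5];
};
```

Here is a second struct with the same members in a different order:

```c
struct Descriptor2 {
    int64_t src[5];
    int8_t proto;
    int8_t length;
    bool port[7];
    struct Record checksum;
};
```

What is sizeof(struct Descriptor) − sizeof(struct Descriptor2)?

Record: mip_level at 0 (size 8, align 8) → ends 8; format at 8 (size 1, align 1) → ends 9; height at 9 (size 1, align 1) → ends 10; pad 2 to align 4 for width; width at 12 (size 4, align 4) → ends 16; stride at 16 (size 1, align 1) → ends 17; tail pad 7 to reach multiple of 8; total 24 bytes, alignment 8
proto at 0 (size 1, align 1) → ends 1
pad 7 to align 8 for checksum
checksum at 8 (size 24, align 8) → ends 32
length at 32 (size 1, align 1) → ends 33
port at 33 (size 7, align 1) → ends 40
src at 40 (size 40, align 8) → ends 80
total 80 bytes, alignment 8
— Descriptor2 —
src at 0 (size 40, align 8) → ends 40
proto at 40 (size 1, align 1) → ends 41
length at 41 (size 1, align 1) → ends 42
port at 42 (size 7, align 1) → ends 49
pad 7 to align 8 for checksum
checksum at 56 (size 24, align 8) → ends 80
total 80 bytes, alignment 8
80 − 80 = 0

0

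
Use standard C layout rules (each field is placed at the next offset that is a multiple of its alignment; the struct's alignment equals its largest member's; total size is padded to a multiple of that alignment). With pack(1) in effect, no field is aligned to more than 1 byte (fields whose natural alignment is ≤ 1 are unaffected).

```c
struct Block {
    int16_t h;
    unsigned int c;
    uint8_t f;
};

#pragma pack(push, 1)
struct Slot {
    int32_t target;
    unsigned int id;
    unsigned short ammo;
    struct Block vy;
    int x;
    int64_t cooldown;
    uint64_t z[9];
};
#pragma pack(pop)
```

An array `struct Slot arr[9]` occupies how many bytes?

Block: 0..2  h  (2B, 2-aligned); 2..4  -- padding (2B); 4..8  c  (4B, 4-aligned); 8..9  f  (1B, 1-aligned); 9..12  -- tail padding (3B); sizeof = 12, alignof = 4
0..4  target  (4B, 1-aligned)
4..8  id  (4B, 1-aligned)
8..10  ammo  (2B, 1-aligned)
10..22  vy  (12B, 1-aligned)
22..26  x  (4B, 1-aligned)
26..34  cooldown  (8B, 1-aligned)
34..106  z  (72B, 1-aligned)
sizeof = 106, alignof = 1
array of 9: 9 × 106 = 954

954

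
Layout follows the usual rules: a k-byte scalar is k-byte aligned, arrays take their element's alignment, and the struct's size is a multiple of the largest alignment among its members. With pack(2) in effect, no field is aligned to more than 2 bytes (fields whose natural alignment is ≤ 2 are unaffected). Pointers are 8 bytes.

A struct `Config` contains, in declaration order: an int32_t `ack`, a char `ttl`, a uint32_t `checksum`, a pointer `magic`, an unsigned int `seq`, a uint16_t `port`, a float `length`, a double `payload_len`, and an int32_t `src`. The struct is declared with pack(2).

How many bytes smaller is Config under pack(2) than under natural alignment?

natural layout:
  @0: ack [4B, align 4] → 4
  @4: ttl [1B, align 1] → 5
  +3 pad (align 4)
  @8: checksum [4B, align 4] → 12
  +4 pad (align 8)
  @16: magic [8B, align 8] → 24
  @24: seq [4B, align 4] → 28
  @28: port [2B, align 2] → 30
  +2 pad (align 4)
  @32: length [4B, align 4] → 36
  +4 pad (align 8)
  @40: payload_len [8B, align 8] → 48
  @48: src [4B, align 4] → 52
  +4 tail pad (align 8)
  size 56, align 8
packed(2) layout:
  @0: ack [4B, align 2] → 4
  @4: ttl [1B, align 1] → 5
  +1 pad (align 2)
  @6: checksum [4B, align 2] → 10
  @10: magic [8B, align 2] → 18
  @18: seq [4B, align 2] → 22
  @22: port [2B, align 2] → 24
  @24: length [4B, align 2] → 28
  @28: payload_len [8B, align 2] → 36
  @36: src [4B, align 2] → 40
  size 40, align 2
56 − 40 = 16

16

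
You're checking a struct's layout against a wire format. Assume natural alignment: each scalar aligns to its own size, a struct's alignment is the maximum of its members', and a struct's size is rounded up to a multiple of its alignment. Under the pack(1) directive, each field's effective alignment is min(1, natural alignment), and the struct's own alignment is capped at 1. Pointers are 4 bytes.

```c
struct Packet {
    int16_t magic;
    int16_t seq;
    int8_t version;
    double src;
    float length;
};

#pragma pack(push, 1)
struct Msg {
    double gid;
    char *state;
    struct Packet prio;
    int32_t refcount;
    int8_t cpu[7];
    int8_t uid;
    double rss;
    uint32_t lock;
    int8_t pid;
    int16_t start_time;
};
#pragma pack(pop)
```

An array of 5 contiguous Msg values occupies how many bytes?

Packet: @0: magic [2B, align 2] → 2; @2: seq [2B, align 2] → 4; @4: version [1B, align 1] → 5; +3 pad (align 8); @8: src [8B, align 8] → 16; @16: length [4B, align 4] → 20; +4 tail pad (align 8); size 24, align 8
@0: gid [8B, align 1] → 8
@8: state [4B, align 1] → 12
@12: prio [24B, align 1] → 36
@36: refcount [4B, align 1] → 40
@40: cpu [7B, align 1] → 47
@47: uid [1B, align 1] → 48
@48: rss [8B, align 1] → 56
@56: lock [4B, align 1] → 60
@60: pid [1B, align 1] → 61
@61: start_time [2B, align 1] → 63
size 63, align 1
array of 5: 5 × 63 = 315

315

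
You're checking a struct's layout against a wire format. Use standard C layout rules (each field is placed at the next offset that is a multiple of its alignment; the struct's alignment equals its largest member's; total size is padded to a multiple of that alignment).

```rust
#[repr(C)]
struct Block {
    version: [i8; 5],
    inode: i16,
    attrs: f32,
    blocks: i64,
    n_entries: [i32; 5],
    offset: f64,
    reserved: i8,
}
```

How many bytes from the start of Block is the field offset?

48

@0: version [5B, align 1] → 5
+1 pad (align 2)
@6: inode [2B, align 2] → 8
@8: attrs [4B, align 4] → 12
+4 pad (align 8)
@16: blocks [8B, align 8] → 24
@24: n_entries [20B, align 4] → 44
+4 pad (align 8)
@48: offset [8B, align 8] → 56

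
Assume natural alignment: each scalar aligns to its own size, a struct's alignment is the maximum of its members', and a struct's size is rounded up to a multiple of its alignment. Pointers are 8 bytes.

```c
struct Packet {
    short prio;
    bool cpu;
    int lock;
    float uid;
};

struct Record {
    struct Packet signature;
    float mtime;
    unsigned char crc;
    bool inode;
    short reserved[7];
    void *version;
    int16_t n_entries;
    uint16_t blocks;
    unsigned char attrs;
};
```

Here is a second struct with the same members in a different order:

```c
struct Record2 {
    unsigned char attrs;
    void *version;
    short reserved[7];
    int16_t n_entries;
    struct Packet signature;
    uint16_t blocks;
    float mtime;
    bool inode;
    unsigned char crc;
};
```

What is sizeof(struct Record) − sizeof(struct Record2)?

Packet: @0: prio [2B, align 2] → 2; @2: cpu [1B, align 1] → 3; +1 pad (align 4); @4: lock [4B, align 4] → 8; @8: uid [4B, align 4] → 12; size 12, align 4
@0: signature [12B, align 4] → 12
@12: mtime [4B, align 4] → 16
@16: crc [1B, align 1] → 17
@17: inode [1B, align 1] → 18
@18: reserved [14B, align 2] → 32
@32: version [8B, align 8] → 40
@40: n_entries [2B, align 2] → 42
@42: blocks [2B, align 2] → 44
@44: attrs [1B, align 1] → 45
+3 tail pad (align 8)
size 48, align 8
— Record2 —
@0: attrs [1B, align 1] → 1
+7 pad (align 8)
@8: version [8B, align 8] → 16
@16: reserved [14B, align 2] → 30
@30: n_entries [2B, align 2] → 32
@32: signature [12B, align 4] → 44
@44: blocks [2B, align 2] → 46
+2 pad (align 4)
@48: mtime [4B, align 4] → 52
@52: inode [1B, align 1] → 53
@53: crc [1B, align 1] → 54
+2 tail pad (align 8)
size 56, align 8
48 − 56 = -8

-8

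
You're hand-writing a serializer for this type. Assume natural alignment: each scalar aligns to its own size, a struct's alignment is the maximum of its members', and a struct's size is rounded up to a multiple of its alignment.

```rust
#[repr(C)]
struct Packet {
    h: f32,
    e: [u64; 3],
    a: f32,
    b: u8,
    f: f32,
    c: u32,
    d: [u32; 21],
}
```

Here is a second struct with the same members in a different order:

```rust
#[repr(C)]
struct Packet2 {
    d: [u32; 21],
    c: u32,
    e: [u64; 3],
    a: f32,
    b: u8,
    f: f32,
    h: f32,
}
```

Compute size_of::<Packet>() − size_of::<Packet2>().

8

@0: h [4B, align 4] → 4
+4 pad (align 8)
@8: e [24B, align 8] → 32
@32: a [4B, align 4] → 36
@36: b [1B, align 1] → 37
+3 pad (align 4)
@40: f [4B, align 4] → 44
@44: c [4B, align 4] → 48
@48: d [84B, align 4] → 132
+4 tail pad (align 8)
size 136, align 8
— Packet2 —
@0: d [84B, align 4] → 84
@84: c [4B, align 4] → 88
@88: e [24B, align 8] → 112
@112: a [4B, align 4] → 116
@116: b [1B, align 1] → 117
+3 pad (align 4)
@120: f [4B, align 4] → 124
@124: h [4B, align 4] → 128
size 128, align 8
136 − 128 = 8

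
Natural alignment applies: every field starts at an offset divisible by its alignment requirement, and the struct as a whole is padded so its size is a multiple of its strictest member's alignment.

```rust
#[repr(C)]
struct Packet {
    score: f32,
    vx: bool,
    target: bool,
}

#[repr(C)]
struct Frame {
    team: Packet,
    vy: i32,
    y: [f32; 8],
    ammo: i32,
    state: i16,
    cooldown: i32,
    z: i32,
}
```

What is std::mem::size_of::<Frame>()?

Packet: 0..4  score  (4B, 4-aligned); 4..5  vx  (1B, 1-aligned); 5..6  target  (1B, 1-aligned); 6..8  -- tail padding (2B); sizeof = 8, alignof = 4
0..8  team  (8B, 4-aligned)
8..12  vy  (4B, 4-aligned)
12..44  y  (32B, 4-aligned)
44..48  ammo  (4B, 4-aligned)
48..50  state  (2B, 2-aligned)
50..52  -- padding (2B)
52..56  cooldown  (4B, 4-aligned)
56..60  z  (4B, 4-aligned)
sizeof = 60, alignof = 4

60 bytes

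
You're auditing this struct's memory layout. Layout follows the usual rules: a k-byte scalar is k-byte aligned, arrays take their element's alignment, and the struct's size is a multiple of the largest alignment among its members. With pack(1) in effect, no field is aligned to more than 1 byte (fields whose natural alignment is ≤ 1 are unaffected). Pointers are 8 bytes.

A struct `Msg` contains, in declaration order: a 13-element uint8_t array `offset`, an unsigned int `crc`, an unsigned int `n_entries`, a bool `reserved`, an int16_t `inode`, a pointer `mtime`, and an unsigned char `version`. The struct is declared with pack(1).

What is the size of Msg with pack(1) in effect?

0..13  offset  (13B, 1-aligned)
13..17  crc  (4B, 1-aligned)
17..21  n_entries  (4B, 1-aligned)
21..22  reserved  (1B, 1-aligned)
22..24  inode  (2B, 1-aligned)
24..32  mtime  (8B, 1-aligned)
32..33  version  (1B, 1-aligned)
sizeof = 33, alignof = 1

33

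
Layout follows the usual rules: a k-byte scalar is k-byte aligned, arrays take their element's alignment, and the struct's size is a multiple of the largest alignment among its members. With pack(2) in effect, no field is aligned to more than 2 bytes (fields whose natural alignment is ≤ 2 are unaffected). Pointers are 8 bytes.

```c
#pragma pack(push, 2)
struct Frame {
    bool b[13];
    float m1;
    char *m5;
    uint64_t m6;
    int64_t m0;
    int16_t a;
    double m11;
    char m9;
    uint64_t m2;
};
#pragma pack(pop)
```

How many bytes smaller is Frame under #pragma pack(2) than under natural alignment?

natural layout:
  @0: b [13B, align 1] → 13
  +3 pad (align 4)
  @16: m1 [4B, align 4] → 20
  +4 pad (align 8)
  @24: m5 [8B, align 8] → 32
  @32: m6 [8B, align 8] → 40
  @40: m0 [8B, align 8] → 48
  @48: a [2B, align 2] → 50
  +6 pad (align 8)
  @56: m11 [8B, align 8] → 64
  @64: m9 [1B, align 1] → 65
  +7 pad (align 8)
  @72: m2 [8B, align 8] → 80
  size 80, align 8
packed(2) layout:
  @0: b [13B, align 1] → 13
  +1 pad (align 2)
  @14: m1 [4B, align 2] → 18
  @18: m5 [8B, align 2] → 26
  @26: m6 [8B, align 2] → 34
  @34: m0 [8B, align 2] → 42
  @42: a [2B, align 2] → 44
  @44: m11 [8B, align 2] → 52
  @52: m9 [1B, align 1] → 53
  +1 pad (align 2)
  @54: m2 [8B, align 2] → 62
  size 62, align 2
80 − 62 = 18

18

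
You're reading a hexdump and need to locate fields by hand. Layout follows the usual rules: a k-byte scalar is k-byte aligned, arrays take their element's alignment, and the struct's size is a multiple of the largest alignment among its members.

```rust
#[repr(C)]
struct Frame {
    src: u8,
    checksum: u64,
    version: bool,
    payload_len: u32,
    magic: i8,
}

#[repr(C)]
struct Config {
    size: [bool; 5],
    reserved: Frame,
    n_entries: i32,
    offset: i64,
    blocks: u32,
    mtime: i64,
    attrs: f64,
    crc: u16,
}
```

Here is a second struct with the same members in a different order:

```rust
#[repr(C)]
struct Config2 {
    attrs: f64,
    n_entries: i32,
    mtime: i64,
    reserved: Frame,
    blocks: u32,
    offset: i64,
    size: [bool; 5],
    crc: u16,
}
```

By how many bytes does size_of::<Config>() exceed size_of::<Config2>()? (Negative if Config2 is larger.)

Frame: src at 0 (size 1, align 1) → ends 1; pad 7 to align 8 for checksum; checksum at 8 (size 8, align 8) → ends 16; version at 16 (size 1, align 1) → ends 17; pad 3 to align 4 for payload_len; payload_len at 20 (size 4, align 4) → ends 24; magic at 24 (size 1, align 1) → ends 25; tail pad 7 to reach multiple of 8; total 32 bytes, alignment 8
size at 0 (size 5, align 1) → ends 5
pad 3 to align 8 for reserved
reserved at 8 (size 32, align 8) → ends 40
n_entries at 40 (size 4, align 4) → ends 44
pad 4 to align 8 for offset
offset at 48 (size 8, align 8) → ends 56
blocks at 56 (size 4, align 4) → ends 60
pad 4 to align 8 for mtime
mtime at 64 (size 8, align 8) → ends 72
attrs at 72 (size 8, align 8) → ends 80
crc at 80 (size 2, align 2) → ends 82
tail pad 6 to reach multiple of 8
total 88 bytes, alignment 8
— Config2 —
attrs at 0 (size 8, align 8) → ends 8
n_entries at 8 (size 4, align 4) → ends 12
pad 4 to align 8 for mtime
mtime at 16 (size 8, align 8) → ends 24
reserved at 24 (size 32, align 8) → ends 56
blocks at 56 (size 4, align 4) → ends 60
pad 4 to align 8 for offset
offset at 64 (size 8, align 8) → ends 72
size at 72 (size 5, align 1) → ends 77
pad 1 to align 2 for crc
crc at 78 (size 2, align 2) → ends 80
total 80 bytes, alignment 8
88 − 80 = 8

8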